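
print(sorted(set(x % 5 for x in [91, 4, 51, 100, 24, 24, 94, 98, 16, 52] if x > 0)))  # [0, 1, 2, 3, 4]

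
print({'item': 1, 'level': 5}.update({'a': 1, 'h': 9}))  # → None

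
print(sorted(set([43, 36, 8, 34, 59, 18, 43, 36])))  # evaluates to [8, 18, 34, 36, 43, 59]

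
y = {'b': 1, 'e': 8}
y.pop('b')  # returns 1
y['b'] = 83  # {'e': 8, 'b': 83}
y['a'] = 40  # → {'e': 8, 'b': 83, 'a': 40}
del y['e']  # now {'b': 83, 'a': 40}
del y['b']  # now {'a': 40}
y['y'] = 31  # {'a': 40, 'y': 31}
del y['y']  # {'a': 40}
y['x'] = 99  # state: {'a': 40, 'x': 99}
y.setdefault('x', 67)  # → 99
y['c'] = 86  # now {'a': 40, 'x': 99, 'c': 86}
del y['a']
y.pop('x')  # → 99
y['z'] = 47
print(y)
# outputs {'c': 86, 'z': 47}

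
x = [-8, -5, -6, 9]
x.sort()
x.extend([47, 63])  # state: [-8, -6, -5, 9, 47, 63]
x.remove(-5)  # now [-8, -6, 9, 47, 63]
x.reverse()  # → [63, 47, 9, -6, -8]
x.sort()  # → [-8, -6, 9, 47, 63]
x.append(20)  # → [-8, -6, 9, 47, 63, 20]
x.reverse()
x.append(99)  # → [20, 63, 47, 9, -6, -8, 99]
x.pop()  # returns 99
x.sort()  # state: [-8, -6, 9, 20, 47, 63]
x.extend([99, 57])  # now [-8, -6, 9, 20, 47, 63, 99, 57]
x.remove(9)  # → [-8, -6, 20, 47, 63, 99, 57]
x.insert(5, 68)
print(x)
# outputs [-8, -6, 20, 47, 63, 68, 99, 57]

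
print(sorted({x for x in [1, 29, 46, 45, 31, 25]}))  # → [1, 25, 29, 31, 45, 46]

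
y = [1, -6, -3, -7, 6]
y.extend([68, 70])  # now [1, -6, -3, -7, 6, 68, 70]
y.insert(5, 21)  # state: [1, -6, -3, -7, 6, 21, 68, 70]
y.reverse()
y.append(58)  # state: [70, 68, 21, 6, -7, -3, -6, 1, 58]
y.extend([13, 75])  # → [70, 68, 21, 6, -7, -3, -6, 1, 58, 13, 75]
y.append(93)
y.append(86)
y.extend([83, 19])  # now [70, 68, 21, 6, -7, -3, -6, 1, 58, 13, 75, 93, 86, 83, 19]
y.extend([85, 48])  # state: [70, 68, 21, 6, -7, -3, -6, 1, 58, 13, 75, 93, 86, 83, 19, 85, 48]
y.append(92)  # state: [70, 68, 21, 6, -7, -3, -6, 1, 58, 13, 75, 93, 86, 83, 19, 85, 48, 92]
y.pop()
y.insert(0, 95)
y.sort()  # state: [-7, -6, -3, 1, 6, 13, 19, 21, 48, 58, 68, 70, 75, 83, 85, 86, 93, 95]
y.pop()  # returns 95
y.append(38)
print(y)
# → [-7, -6, -3, 1, 6, 13, 19, 21, 48, 58, 68, 70, 75, 83, 85, 86, 93, 38]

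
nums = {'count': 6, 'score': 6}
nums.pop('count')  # 6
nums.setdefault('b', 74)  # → 74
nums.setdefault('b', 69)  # 74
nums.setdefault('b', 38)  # 74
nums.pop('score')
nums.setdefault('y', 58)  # 58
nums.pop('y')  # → 58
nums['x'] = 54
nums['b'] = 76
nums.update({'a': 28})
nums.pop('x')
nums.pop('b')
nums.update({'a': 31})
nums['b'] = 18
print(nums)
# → {'a': 31, 'b': 18}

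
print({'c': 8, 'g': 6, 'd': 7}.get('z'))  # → None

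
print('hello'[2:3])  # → l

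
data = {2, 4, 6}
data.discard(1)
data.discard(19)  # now {2, 4, 6}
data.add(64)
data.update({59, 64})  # {2, 4, 6, 59, 64}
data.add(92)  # {2, 4, 6, 59, 64, 92}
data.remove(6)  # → {2, 4, 59, 64, 92}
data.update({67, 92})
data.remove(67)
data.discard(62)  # {2, 4, 59, 64, 92}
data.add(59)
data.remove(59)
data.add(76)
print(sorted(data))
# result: [2, 4, 64, 76, 92]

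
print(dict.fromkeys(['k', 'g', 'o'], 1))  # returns {'k': 1, 'g': 1, 'o': 1}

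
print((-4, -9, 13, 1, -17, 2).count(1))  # 1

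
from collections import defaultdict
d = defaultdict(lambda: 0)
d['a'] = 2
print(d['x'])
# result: 0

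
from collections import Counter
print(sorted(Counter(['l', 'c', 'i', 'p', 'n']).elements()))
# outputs ['c', 'i', 'l', 'n', 'p']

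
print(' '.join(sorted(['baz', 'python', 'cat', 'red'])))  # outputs baz cat python red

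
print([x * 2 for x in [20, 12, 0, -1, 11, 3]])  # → [40, 24, 0, -2, 22, 6]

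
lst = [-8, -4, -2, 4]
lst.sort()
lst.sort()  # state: [-8, -4, -2, 4]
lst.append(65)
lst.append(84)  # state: [-8, -4, -2, 4, 65, 84]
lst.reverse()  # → [84, 65, 4, -2, -4, -8]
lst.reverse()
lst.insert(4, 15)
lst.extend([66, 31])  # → [-8, -4, -2, 4, 15, 65, 84, 66, 31]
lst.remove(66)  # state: [-8, -4, -2, 4, 15, 65, 84, 31]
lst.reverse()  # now [31, 84, 65, 15, 4, -2, -4, -8]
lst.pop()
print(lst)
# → [31, 84, 65, 15, 4, -2, -4]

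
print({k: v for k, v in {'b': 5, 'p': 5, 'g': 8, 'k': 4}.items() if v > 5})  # {'g': 8}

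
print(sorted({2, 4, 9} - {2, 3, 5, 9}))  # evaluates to [4]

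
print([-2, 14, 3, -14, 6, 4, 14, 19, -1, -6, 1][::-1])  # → [1, -6, -1, 19, 14, 4, 6, -14, 3, 14, -2]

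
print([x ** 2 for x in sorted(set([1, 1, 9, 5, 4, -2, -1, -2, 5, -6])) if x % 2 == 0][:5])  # [36, 4, 16]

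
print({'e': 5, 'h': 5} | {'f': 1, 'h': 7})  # {'e': 5, 'h': 7, 'f': 1}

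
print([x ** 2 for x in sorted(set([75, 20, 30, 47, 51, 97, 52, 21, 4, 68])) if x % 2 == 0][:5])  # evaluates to [16, 400, 900, 2704, 4624]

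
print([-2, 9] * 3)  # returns [-2, 9, -2, 9, -2, 9]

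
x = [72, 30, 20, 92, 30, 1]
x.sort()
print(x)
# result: [1, 20, 30, 30, 72, 92]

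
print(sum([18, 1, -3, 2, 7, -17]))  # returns 8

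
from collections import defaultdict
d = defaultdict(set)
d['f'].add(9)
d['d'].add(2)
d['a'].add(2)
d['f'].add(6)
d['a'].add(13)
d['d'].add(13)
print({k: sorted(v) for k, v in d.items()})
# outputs {'f': [6, 9], 'd': [2, 13], 'a': [2, 13]}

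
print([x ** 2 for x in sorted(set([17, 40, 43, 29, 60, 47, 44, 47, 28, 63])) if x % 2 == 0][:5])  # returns [784, 1600, 1936, 3600]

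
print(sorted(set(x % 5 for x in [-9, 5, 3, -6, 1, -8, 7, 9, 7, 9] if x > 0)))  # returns [0, 1, 2, 3, 4]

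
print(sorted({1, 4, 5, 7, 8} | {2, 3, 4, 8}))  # [1, 2, 3, 4, 5, 7, 8]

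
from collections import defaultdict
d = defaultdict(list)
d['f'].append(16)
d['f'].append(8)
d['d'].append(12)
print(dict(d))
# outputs {'f': [16, 8], 'd': [12]}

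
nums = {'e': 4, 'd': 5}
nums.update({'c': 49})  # {'e': 4, 'd': 5, 'c': 49}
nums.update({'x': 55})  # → {'e': 4, 'd': 5, 'c': 49, 'x': 55}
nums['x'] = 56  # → {'e': 4, 'd': 5, 'c': 49, 'x': 56}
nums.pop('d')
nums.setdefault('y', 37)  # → 37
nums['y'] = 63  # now {'e': 4, 'c': 49, 'x': 56, 'y': 63}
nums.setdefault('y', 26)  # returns 63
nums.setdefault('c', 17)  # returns 49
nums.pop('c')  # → 49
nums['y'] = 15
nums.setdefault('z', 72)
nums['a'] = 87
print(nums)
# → {'e': 4, 'x': 56, 'y': 15, 'z': 72, 'a': 87}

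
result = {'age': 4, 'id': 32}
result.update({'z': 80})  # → {'age': 4, 'id': 32, 'z': 80}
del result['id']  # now {'age': 4, 'z': 80}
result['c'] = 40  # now {'age': 4, 'z': 80, 'c': 40}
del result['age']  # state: {'z': 80, 'c': 40}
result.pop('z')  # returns 80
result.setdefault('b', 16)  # 16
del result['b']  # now {'c': 40}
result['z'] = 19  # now {'c': 40, 'z': 19}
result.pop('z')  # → 19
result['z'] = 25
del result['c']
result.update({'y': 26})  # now {'z': 25, 'y': 26}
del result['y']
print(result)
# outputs {'z': 25}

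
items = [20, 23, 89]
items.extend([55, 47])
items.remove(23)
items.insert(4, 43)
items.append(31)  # [20, 89, 55, 47, 43, 31]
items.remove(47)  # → [20, 89, 55, 43, 31]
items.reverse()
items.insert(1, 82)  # [31, 82, 43, 55, 89, 20]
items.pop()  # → 20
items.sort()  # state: [31, 43, 55, 82, 89]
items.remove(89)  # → [31, 43, 55, 82]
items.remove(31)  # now [43, 55, 82]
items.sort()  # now [43, 55, 82]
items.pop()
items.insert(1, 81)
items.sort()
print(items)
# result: [43, 55, 81]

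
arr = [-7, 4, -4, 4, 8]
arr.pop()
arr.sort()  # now [-7, -4, 4, 4]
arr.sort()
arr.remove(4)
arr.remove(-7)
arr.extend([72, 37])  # [-4, 4, 72, 37]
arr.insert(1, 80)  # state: [-4, 80, 4, 72, 37]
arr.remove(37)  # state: [-4, 80, 4, 72]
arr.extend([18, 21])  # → [-4, 80, 4, 72, 18, 21]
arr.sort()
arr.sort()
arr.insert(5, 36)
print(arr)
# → [-4, 4, 18, 21, 72, 36, 80]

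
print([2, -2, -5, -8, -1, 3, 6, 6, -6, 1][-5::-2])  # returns [3, -8, -2]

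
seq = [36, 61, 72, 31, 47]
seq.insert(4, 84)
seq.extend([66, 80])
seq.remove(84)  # [36, 61, 72, 31, 47, 66, 80]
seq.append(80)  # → [36, 61, 72, 31, 47, 66, 80, 80]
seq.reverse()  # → [80, 80, 66, 47, 31, 72, 61, 36]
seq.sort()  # [31, 36, 47, 61, 66, 72, 80, 80]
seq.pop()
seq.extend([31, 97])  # [31, 36, 47, 61, 66, 72, 80, 31, 97]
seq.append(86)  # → [31, 36, 47, 61, 66, 72, 80, 31, 97, 86]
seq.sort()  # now [31, 31, 36, 47, 61, 66, 72, 80, 86, 97]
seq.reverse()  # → [97, 86, 80, 72, 66, 61, 47, 36, 31, 31]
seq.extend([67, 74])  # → [97, 86, 80, 72, 66, 61, 47, 36, 31, 31, 67, 74]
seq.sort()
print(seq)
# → [31, 31, 36, 47, 61, 66, 67, 72, 74, 80, 86, 97]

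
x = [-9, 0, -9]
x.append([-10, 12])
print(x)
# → [-9, 0, -9, [-10, 12]]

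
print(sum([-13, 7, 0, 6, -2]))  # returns -2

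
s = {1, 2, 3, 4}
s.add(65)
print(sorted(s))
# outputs [1, 2, 3, 4, 65]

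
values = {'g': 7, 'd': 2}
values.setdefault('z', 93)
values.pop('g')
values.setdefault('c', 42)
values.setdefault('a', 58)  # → 58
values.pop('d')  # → 2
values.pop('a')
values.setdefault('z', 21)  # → 93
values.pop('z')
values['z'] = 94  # {'c': 42, 'z': 94}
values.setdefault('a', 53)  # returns 53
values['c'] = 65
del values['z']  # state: {'c': 65, 'a': 53}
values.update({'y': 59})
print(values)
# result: {'c': 65, 'a': 53, 'y': 59}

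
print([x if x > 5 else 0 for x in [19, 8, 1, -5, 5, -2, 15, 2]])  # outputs [19, 8, 0, 0, 0, 0, 15, 0]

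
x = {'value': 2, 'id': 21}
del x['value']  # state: {'id': 21}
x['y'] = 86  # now {'id': 21, 'y': 86}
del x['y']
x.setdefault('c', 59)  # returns 59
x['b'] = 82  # {'id': 21, 'c': 59, 'b': 82}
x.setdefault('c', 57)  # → 59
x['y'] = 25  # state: {'id': 21, 'c': 59, 'b': 82, 'y': 25}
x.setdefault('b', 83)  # 82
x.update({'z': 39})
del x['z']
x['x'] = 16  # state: {'id': 21, 'c': 59, 'b': 82, 'y': 25, 'x': 16}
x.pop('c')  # 59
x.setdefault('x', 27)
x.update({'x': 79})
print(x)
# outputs {'id': 21, 'b': 82, 'y': 25, 'x': 79}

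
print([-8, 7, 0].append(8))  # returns None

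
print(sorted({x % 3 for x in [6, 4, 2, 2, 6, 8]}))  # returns [0, 1, 2]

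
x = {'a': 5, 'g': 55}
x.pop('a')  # 5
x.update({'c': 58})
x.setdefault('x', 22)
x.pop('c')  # 58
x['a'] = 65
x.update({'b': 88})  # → {'g': 55, 'x': 22, 'a': 65, 'b': 88}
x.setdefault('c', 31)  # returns 31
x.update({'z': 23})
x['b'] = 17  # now {'g': 55, 'x': 22, 'a': 65, 'b': 17, 'c': 31, 'z': 23}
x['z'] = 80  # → {'g': 55, 'x': 22, 'a': 65, 'b': 17, 'c': 31, 'z': 80}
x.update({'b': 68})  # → {'g': 55, 'x': 22, 'a': 65, 'b': 68, 'c': 31, 'z': 80}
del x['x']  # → {'g': 55, 'a': 65, 'b': 68, 'c': 31, 'z': 80}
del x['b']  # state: {'g': 55, 'a': 65, 'c': 31, 'z': 80}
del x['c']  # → {'g': 55, 'a': 65, 'z': 80}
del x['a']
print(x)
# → {'g': 55, 'z': 80}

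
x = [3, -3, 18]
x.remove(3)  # [-3, 18]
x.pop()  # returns 18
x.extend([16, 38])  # [-3, 16, 38]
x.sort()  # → [-3, 16, 38]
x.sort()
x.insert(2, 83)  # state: [-3, 16, 83, 38]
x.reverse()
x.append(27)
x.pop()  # 27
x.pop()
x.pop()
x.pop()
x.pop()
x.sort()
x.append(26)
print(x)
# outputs [26]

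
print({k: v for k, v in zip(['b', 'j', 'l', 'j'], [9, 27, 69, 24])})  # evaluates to {'b': 9, 'j': 24, 'l': 69}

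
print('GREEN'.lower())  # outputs green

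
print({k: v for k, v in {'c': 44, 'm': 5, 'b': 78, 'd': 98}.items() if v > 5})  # {'c': 44, 'b': 78, 'd': 98}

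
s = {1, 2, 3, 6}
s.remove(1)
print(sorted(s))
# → [2, 3, 6]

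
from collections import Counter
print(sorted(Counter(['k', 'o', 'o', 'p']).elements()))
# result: ['k', 'o', 'o', 'p']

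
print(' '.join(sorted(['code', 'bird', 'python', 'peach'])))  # bird code peach python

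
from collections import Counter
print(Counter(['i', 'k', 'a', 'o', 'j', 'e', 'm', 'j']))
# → Counter({'j': 2, 'i': 1, 'k': 1, 'a': 1, 'o': 1, 'e': 1, 'm': 1})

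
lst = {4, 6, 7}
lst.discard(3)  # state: {4, 6, 7}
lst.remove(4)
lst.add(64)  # {6, 7, 64}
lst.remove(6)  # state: {7, 64}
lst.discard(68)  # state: {7, 64}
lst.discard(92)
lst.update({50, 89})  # {7, 50, 64, 89}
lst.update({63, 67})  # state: {7, 50, 63, 64, 67, 89}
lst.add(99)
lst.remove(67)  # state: {7, 50, 63, 64, 89, 99}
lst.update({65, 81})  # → {7, 50, 63, 64, 65, 81, 89, 99}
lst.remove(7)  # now {50, 63, 64, 65, 81, 89, 99}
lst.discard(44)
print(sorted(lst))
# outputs [50, 63, 64, 65, 81, 89, 99]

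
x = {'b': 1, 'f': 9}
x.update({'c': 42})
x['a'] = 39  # {'b': 1, 'f': 9, 'c': 42, 'a': 39}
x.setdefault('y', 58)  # 58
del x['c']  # {'b': 1, 'f': 9, 'a': 39, 'y': 58}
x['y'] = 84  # {'b': 1, 'f': 9, 'a': 39, 'y': 84}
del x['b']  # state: {'f': 9, 'a': 39, 'y': 84}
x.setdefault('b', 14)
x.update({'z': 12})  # {'f': 9, 'a': 39, 'y': 84, 'b': 14, 'z': 12}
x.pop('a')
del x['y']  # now {'f': 9, 'b': 14, 'z': 12}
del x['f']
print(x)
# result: {'b': 14, 'z': 12}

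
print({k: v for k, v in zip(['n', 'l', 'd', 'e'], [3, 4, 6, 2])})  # {'n': 3, 'l': 4, 'd': 6, 'e': 2}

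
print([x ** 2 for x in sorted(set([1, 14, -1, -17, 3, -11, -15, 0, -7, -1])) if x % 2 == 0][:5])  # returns [0, 196]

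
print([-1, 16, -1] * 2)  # [-1, 16, -1, -1, 16, -1]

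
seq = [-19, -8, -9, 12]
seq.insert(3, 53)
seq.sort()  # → [-19, -9, -8, 12, 53]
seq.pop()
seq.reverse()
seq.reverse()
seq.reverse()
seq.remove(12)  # [-8, -9, -19]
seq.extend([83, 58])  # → [-8, -9, -19, 83, 58]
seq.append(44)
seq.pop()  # 44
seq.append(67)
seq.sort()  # [-19, -9, -8, 58, 67, 83]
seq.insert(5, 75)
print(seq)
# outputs [-19, -9, -8, 58, 67, 75, 83]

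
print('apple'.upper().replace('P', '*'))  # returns A**LE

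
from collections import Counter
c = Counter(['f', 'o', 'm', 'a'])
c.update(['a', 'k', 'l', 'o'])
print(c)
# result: Counter({'o': 2, 'a': 2, 'f': 1, 'm': 1, 'k': 1, 'l': 1})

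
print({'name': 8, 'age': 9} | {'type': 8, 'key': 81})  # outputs {'name': 8, 'age': 9, 'type': 8, 'key': 81}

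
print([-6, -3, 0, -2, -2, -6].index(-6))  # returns 0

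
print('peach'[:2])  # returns pe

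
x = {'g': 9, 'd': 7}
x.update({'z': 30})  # {'g': 9, 'd': 7, 'z': 30}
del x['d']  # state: {'g': 9, 'z': 30}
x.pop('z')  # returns 30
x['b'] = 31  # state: {'g': 9, 'b': 31}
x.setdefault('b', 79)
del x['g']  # {'b': 31}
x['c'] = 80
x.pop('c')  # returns 80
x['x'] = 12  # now {'b': 31, 'x': 12}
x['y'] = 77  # {'b': 31, 'x': 12, 'y': 77}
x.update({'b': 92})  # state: {'b': 92, 'x': 12, 'y': 77}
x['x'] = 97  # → {'b': 92, 'x': 97, 'y': 77}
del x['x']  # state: {'b': 92, 'y': 77}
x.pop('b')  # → 92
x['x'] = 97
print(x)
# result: {'y': 77, 'x': 97}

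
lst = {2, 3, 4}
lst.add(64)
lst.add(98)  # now {2, 3, 4, 64, 98}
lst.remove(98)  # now {2, 3, 4, 64}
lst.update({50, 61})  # {2, 3, 4, 50, 61, 64}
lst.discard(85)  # {2, 3, 4, 50, 61, 64}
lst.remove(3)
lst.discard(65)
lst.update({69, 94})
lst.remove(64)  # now {2, 4, 50, 61, 69, 94}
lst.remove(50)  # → {2, 4, 61, 69, 94}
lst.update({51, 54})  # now {2, 4, 51, 54, 61, 69, 94}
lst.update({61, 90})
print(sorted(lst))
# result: [2, 4, 51, 54, 61, 69, 90, 94]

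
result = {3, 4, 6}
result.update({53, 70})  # {3, 4, 6, 53, 70}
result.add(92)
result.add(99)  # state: {3, 4, 6, 53, 70, 92, 99}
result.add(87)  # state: {3, 4, 6, 53, 70, 87, 92, 99}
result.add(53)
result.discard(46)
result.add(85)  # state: {3, 4, 6, 53, 70, 85, 87, 92, 99}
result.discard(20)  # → {3, 4, 6, 53, 70, 85, 87, 92, 99}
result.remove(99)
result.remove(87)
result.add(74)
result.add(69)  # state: {3, 4, 6, 53, 69, 70, 74, 85, 92}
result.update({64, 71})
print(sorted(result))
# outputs [3, 4, 6, 53, 64, 69, 70, 71, 74, 85, 92]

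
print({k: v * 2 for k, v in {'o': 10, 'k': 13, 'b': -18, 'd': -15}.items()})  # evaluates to {'o': 20, 'k': 26, 'b': -36, 'd': -30}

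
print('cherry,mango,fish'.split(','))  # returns ['cherry', 'mango', 'fish']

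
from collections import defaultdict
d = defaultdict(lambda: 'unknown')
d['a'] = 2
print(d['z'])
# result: unknown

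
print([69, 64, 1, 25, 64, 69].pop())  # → 69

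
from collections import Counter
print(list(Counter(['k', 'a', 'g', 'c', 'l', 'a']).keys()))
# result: ['k', 'a', 'g', 'c', 'l']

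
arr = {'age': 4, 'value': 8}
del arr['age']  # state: {'value': 8}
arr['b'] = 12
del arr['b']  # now {'value': 8}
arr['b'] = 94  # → {'value': 8, 'b': 94}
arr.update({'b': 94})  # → {'value': 8, 'b': 94}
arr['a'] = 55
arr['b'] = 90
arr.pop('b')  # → 90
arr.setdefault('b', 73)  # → 73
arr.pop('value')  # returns 8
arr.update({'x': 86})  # {'a': 55, 'b': 73, 'x': 86}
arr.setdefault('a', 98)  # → 55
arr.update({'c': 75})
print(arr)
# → {'a': 55, 'b': 73, 'x': 86, 'c': 75}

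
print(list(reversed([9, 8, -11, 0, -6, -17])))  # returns [-17, -6, 0, -11, 8, 9]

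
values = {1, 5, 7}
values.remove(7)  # {1, 5}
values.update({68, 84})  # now {1, 5, 68, 84}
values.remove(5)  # {1, 68, 84}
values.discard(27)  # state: {1, 68, 84}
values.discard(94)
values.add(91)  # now {1, 68, 84, 91}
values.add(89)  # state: {1, 68, 84, 89, 91}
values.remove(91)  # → {1, 68, 84, 89}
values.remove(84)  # {1, 68, 89}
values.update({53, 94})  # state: {1, 53, 68, 89, 94}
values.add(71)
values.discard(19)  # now {1, 53, 68, 71, 89, 94}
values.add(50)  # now {1, 50, 53, 68, 71, 89, 94}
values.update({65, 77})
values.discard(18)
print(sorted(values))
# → [1, 50, 53, 65, 68, 71, 77, 89, 94]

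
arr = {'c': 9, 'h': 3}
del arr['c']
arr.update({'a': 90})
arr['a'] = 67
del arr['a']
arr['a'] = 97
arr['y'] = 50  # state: {'h': 3, 'a': 97, 'y': 50}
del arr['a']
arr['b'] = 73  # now {'h': 3, 'y': 50, 'b': 73}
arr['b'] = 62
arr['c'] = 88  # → {'h': 3, 'y': 50, 'b': 62, 'c': 88}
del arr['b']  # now {'h': 3, 'y': 50, 'c': 88}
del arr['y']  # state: {'h': 3, 'c': 88}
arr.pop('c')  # 88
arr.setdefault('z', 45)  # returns 45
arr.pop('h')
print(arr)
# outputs {'z': 45}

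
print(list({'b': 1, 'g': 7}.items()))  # [('b', 1), ('g', 7)]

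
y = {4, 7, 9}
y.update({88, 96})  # {4, 7, 9, 88, 96}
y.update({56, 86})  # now {4, 7, 9, 56, 86, 88, 96}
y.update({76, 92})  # {4, 7, 9, 56, 76, 86, 88, 92, 96}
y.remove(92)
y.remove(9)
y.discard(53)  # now {4, 7, 56, 76, 86, 88, 96}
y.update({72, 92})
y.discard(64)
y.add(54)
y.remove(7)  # {4, 54, 56, 72, 76, 86, 88, 92, 96}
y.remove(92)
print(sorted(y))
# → [4, 54, 56, 72, 76, 86, 88, 96]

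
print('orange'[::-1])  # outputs egnaro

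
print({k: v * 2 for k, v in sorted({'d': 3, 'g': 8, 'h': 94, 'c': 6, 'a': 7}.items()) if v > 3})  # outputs {'a': 14, 'c': 12, 'g': 16, 'h': 188}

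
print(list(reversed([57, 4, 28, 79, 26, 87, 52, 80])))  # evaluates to [80, 52, 87, 26, 79, 28, 4, 57]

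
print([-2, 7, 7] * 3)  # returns [-2, 7, 7, -2, 7, 7, -2, 7, 7]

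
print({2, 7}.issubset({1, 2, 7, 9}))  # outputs True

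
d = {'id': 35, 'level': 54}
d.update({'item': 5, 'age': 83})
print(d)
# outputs {'id': 35, 'level': 54, 'item': 5, 'age': 83}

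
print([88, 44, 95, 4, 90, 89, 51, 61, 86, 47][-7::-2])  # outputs [4, 44]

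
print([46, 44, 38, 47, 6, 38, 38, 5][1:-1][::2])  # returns [44, 47, 38]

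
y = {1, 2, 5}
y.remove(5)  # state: {1, 2}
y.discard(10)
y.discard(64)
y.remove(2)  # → {1}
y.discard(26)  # {1}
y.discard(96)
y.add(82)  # {1, 82}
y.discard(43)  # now {1, 82}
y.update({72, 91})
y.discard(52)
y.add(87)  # {1, 72, 82, 87, 91}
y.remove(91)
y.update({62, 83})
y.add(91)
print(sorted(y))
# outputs [1, 62, 72, 82, 83, 87, 91]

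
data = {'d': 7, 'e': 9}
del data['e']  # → {'d': 7}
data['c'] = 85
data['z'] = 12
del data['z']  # {'d': 7, 'c': 85}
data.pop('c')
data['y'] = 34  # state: {'d': 7, 'y': 34}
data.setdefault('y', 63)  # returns 34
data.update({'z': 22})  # {'d': 7, 'y': 34, 'z': 22}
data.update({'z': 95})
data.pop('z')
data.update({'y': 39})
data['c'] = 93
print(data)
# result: {'d': 7, 'y': 39, 'c': 93}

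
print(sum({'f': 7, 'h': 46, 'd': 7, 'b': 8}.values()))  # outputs 68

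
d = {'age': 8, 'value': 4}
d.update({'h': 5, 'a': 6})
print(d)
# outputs {'age': 8, 'value': 4, 'h': 5, 'a': 6}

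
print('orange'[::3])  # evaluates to on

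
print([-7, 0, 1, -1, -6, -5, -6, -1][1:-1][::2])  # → [0, -1, -5]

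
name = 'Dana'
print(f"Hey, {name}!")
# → Hey, Dana!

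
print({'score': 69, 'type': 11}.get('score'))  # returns 69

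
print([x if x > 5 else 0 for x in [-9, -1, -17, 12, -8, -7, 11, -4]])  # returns [0, 0, 0, 12, 0, 0, 11, 0]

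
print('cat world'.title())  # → Cat World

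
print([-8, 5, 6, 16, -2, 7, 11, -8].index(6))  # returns 2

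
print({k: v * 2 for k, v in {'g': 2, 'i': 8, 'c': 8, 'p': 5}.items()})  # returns {'g': 4, 'i': 16, 'c': 16, 'p': 10}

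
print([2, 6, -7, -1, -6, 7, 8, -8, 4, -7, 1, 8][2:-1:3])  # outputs [-7, 7, 4]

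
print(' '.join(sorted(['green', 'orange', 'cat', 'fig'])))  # cat fig green orange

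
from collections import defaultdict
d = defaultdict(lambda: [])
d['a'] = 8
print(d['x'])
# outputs []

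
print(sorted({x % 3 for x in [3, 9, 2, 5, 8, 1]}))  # [0, 1, 2]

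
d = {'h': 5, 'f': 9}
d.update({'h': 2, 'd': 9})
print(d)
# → {'h': 2, 'f': 9, 'd': 9}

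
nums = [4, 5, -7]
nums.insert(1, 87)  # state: [4, 87, 5, -7]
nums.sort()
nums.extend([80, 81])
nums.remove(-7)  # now [4, 5, 87, 80, 81]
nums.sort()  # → [4, 5, 80, 81, 87]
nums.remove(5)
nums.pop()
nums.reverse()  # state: [81, 80, 4]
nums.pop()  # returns 4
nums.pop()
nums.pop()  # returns 81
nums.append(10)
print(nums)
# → [10]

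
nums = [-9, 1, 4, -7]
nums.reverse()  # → [-7, 4, 1, -9]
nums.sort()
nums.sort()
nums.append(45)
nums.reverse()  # [45, 4, 1, -7, -9]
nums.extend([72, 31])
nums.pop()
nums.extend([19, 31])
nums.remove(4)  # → [45, 1, -7, -9, 72, 19, 31]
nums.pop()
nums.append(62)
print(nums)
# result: [45, 1, -7, -9, 72, 19, 62]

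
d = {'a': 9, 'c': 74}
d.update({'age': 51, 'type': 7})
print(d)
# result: {'a': 9, 'c': 74, 'age': 51, 'type': 7}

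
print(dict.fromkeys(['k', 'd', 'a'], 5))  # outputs {'k': 5, 'd': 5, 'a': 5}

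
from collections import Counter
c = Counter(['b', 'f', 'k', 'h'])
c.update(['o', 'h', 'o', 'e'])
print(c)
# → Counter({'h': 2, 'o': 2, 'b': 1, 'f': 1, 'k': 1, 'e': 1})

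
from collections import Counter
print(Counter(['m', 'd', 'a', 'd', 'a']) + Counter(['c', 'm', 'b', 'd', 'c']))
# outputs Counter({'d': 3, 'm': 2, 'a': 2, 'c': 2, 'b': 1})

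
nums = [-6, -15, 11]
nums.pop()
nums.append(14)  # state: [-6, -15, 14]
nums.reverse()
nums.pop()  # -6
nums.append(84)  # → [14, -15, 84]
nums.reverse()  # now [84, -15, 14]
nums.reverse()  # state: [14, -15, 84]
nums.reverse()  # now [84, -15, 14]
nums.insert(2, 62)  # [84, -15, 62, 14]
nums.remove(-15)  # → [84, 62, 14]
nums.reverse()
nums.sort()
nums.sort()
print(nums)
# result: [14, 62, 84]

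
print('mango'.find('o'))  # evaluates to 4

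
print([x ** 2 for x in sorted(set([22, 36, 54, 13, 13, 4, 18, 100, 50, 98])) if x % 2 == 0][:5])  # [16, 324, 484, 1296, 2500]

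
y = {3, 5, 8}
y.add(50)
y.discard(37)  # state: {3, 5, 8, 50}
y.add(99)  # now {3, 5, 8, 50, 99}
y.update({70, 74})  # {3, 5, 8, 50, 70, 74, 99}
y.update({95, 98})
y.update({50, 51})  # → {3, 5, 8, 50, 51, 70, 74, 95, 98, 99}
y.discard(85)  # {3, 5, 8, 50, 51, 70, 74, 95, 98, 99}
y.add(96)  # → {3, 5, 8, 50, 51, 70, 74, 95, 96, 98, 99}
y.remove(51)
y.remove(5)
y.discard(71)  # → {3, 8, 50, 70, 74, 95, 96, 98, 99}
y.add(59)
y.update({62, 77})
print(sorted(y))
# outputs [3, 8, 50, 59, 62, 70, 74, 77, 95, 96, 98, 99]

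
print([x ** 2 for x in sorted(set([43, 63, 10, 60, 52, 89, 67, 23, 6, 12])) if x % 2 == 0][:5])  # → [36, 100, 144, 2704, 3600]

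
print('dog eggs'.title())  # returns Dog Eggs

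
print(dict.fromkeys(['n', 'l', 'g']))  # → {'n': None, 'l': None, 'g': None}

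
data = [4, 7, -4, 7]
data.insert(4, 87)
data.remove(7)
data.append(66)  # [4, -4, 7, 87, 66]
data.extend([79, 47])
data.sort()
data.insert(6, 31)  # [-4, 4, 7, 47, 66, 79, 31, 87]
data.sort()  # [-4, 4, 7, 31, 47, 66, 79, 87]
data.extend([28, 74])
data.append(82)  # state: [-4, 4, 7, 31, 47, 66, 79, 87, 28, 74, 82]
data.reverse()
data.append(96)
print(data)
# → [82, 74, 28, 87, 79, 66, 47, 31, 7, 4, -4, 96]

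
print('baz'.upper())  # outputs BAZ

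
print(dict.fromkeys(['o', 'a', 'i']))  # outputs {'o': None, 'a': None, 'i': None}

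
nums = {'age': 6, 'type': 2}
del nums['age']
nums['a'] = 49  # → {'type': 2, 'a': 49}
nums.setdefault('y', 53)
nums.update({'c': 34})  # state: {'type': 2, 'a': 49, 'y': 53, 'c': 34}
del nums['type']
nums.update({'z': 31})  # {'a': 49, 'y': 53, 'c': 34, 'z': 31}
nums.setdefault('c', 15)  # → 34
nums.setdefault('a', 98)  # 49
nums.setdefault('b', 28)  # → 28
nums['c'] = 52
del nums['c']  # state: {'a': 49, 'y': 53, 'z': 31, 'b': 28}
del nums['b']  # {'a': 49, 'y': 53, 'z': 31}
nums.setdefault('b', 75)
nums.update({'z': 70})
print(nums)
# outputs {'a': 49, 'y': 53, 'z': 70, 'b': 75}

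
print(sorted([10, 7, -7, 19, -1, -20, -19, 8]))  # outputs [-20, -19, -7, -1, 7, 8, 10, 19]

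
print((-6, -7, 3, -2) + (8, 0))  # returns (-6, -7, 3, -2, 8, 0)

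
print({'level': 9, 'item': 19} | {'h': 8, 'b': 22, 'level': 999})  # {'level': 999, 'item': 19, 'h': 8, 'b': 22}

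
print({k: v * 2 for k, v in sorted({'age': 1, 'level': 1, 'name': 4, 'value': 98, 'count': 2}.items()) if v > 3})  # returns {'name': 8, 'value': 196}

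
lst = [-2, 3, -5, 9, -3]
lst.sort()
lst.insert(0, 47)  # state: [47, -5, -3, -2, 3, 9]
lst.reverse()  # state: [9, 3, -2, -3, -5, 47]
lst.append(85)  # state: [9, 3, -2, -3, -5, 47, 85]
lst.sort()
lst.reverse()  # [85, 47, 9, 3, -2, -3, -5]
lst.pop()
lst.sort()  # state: [-3, -2, 3, 9, 47, 85]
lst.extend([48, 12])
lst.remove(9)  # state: [-3, -2, 3, 47, 85, 48, 12]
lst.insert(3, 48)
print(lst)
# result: [-3, -2, 3, 48, 47, 85, 48, 12]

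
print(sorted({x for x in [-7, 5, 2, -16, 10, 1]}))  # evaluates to [-16, -7, 1, 2, 5, 10]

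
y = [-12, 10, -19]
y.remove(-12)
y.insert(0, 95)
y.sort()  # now [-19, 10, 95]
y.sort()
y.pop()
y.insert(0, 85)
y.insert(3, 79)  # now [85, -19, 10, 79]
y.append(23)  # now [85, -19, 10, 79, 23]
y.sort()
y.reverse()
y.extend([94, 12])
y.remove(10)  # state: [85, 79, 23, -19, 94, 12]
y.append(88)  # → [85, 79, 23, -19, 94, 12, 88]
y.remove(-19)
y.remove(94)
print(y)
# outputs [85, 79, 23, 12, 88]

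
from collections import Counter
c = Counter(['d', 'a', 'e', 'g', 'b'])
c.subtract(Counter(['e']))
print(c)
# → Counter({'d': 1, 'a': 1, 'g': 1, 'b': 1, 'e': 0})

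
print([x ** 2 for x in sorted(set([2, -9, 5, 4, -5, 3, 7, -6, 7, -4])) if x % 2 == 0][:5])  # [36, 16, 4, 16]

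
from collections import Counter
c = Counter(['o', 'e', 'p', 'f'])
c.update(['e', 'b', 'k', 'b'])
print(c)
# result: Counter({'e': 2, 'b': 2, 'o': 1, 'p': 1, 'f': 1, 'k': 1})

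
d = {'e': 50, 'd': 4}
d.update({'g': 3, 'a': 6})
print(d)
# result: {'e': 50, 'd': 4, 'g': 3, 'a': 6}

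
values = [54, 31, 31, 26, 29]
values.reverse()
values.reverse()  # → [54, 31, 31, 26, 29]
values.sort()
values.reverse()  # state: [54, 31, 31, 29, 26]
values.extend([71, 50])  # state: [54, 31, 31, 29, 26, 71, 50]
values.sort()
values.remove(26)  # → [29, 31, 31, 50, 54, 71]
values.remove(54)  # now [29, 31, 31, 50, 71]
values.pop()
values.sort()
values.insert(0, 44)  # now [44, 29, 31, 31, 50]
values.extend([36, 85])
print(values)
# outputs [44, 29, 31, 31, 50, 36, 85]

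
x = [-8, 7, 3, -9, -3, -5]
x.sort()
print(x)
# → [-9, -8, -5, -3, 3, 7]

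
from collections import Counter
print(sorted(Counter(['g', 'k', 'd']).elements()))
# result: ['d', 'g', 'k']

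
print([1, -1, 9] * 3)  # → [1, -1, 9, 1, -1, 9, 1, -1, 9]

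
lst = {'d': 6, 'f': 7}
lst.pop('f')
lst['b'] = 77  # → {'d': 6, 'b': 77}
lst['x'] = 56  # {'d': 6, 'b': 77, 'x': 56}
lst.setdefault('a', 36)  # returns 36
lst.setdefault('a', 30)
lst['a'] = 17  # {'d': 6, 'b': 77, 'x': 56, 'a': 17}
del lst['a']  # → {'d': 6, 'b': 77, 'x': 56}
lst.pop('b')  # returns 77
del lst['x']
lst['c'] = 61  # {'d': 6, 'c': 61}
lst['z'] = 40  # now {'d': 6, 'c': 61, 'z': 40}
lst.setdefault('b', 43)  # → 43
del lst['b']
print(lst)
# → {'d': 6, 'c': 61, 'z': 40}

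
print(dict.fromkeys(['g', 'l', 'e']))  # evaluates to {'g': None, 'l': None, 'e': None}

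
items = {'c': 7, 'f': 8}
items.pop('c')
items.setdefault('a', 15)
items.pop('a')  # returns 15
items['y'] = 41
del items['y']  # {'f': 8}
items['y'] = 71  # {'f': 8, 'y': 71}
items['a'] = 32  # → {'f': 8, 'y': 71, 'a': 32}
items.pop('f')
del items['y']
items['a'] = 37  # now {'a': 37}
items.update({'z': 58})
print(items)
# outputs {'a': 37, 'z': 58}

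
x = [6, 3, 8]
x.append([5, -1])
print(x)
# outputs [6, 3, 8, [5, -1]]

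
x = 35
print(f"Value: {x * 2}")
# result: Value: 70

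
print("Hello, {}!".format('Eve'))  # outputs Hello, Eve!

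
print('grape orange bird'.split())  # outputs ['grape', 'orange', 'bird']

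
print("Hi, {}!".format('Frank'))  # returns Hi, Frank!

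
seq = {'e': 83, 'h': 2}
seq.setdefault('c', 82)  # 82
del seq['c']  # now {'e': 83, 'h': 2}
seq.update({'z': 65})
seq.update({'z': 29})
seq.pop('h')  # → 2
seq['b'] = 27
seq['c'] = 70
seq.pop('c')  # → 70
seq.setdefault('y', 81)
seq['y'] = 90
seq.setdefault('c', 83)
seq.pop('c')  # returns 83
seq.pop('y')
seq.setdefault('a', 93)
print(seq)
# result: {'e': 83, 'z': 29, 'b': 27, 'a': 93}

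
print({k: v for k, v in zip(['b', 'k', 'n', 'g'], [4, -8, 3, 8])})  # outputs {'b': 4, 'k': -8, 'n': 3, 'g': 8}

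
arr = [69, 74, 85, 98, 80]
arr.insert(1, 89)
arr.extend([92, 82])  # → [69, 89, 74, 85, 98, 80, 92, 82]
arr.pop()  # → 82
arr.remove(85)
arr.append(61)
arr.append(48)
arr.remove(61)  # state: [69, 89, 74, 98, 80, 92, 48]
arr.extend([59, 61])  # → [69, 89, 74, 98, 80, 92, 48, 59, 61]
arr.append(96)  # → [69, 89, 74, 98, 80, 92, 48, 59, 61, 96]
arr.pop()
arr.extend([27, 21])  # [69, 89, 74, 98, 80, 92, 48, 59, 61, 27, 21]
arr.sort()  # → [21, 27, 48, 59, 61, 69, 74, 80, 89, 92, 98]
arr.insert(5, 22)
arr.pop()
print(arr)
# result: [21, 27, 48, 59, 61, 22, 69, 74, 80, 89, 92]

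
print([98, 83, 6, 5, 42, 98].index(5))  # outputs 3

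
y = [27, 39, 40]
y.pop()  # 40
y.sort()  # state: [27, 39]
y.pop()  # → 39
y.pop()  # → 27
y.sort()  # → []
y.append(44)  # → [44]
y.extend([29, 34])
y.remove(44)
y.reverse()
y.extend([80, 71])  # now [34, 29, 80, 71]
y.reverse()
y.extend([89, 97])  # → [71, 80, 29, 34, 89, 97]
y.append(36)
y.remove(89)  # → [71, 80, 29, 34, 97, 36]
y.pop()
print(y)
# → [71, 80, 29, 34, 97]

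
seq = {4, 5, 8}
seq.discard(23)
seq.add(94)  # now {4, 5, 8, 94}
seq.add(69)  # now {4, 5, 8, 69, 94}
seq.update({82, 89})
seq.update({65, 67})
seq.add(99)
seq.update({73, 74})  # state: {4, 5, 8, 65, 67, 69, 73, 74, 82, 89, 94, 99}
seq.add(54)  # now {4, 5, 8, 54, 65, 67, 69, 73, 74, 82, 89, 94, 99}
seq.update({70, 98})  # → {4, 5, 8, 54, 65, 67, 69, 70, 73, 74, 82, 89, 94, 98, 99}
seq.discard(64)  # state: {4, 5, 8, 54, 65, 67, 69, 70, 73, 74, 82, 89, 94, 98, 99}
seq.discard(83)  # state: {4, 5, 8, 54, 65, 67, 69, 70, 73, 74, 82, 89, 94, 98, 99}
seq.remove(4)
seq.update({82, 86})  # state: {5, 8, 54, 65, 67, 69, 70, 73, 74, 82, 86, 89, 94, 98, 99}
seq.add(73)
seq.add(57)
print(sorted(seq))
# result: [5, 8, 54, 57, 65, 67, 69, 70, 73, 74, 82, 86, 89, 94, 98, 99]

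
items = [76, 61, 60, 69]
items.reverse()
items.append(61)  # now [69, 60, 61, 76, 61]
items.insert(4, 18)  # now [69, 60, 61, 76, 18, 61]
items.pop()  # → 61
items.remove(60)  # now [69, 61, 76, 18]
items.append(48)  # [69, 61, 76, 18, 48]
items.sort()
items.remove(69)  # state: [18, 48, 61, 76]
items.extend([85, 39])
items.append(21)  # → [18, 48, 61, 76, 85, 39, 21]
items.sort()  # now [18, 21, 39, 48, 61, 76, 85]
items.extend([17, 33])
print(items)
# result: [18, 21, 39, 48, 61, 76, 85, 17, 33]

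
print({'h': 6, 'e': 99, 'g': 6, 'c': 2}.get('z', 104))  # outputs 104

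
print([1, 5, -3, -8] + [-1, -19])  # [1, 5, -3, -8, -1, -19]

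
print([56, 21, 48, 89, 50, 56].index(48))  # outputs 2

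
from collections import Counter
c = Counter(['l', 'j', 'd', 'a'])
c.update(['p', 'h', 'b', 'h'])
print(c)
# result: Counter({'h': 2, 'l': 1, 'j': 1, 'd': 1, 'a': 1, 'p': 1, 'b': 1})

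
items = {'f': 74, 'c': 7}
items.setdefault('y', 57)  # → 57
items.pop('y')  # 57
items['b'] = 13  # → {'f': 74, 'c': 7, 'b': 13}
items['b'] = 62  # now {'f': 74, 'c': 7, 'b': 62}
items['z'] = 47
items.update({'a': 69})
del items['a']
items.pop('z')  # 47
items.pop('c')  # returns 7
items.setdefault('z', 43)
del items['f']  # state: {'b': 62, 'z': 43}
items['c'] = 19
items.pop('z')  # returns 43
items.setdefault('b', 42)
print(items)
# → {'b': 62, 'c': 19}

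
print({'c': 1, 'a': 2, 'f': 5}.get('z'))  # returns None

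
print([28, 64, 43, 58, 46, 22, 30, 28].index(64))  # 1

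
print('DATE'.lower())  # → date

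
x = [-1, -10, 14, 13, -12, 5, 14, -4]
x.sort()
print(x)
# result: [-12, -10, -4, -1, 5, 13, 14, 14]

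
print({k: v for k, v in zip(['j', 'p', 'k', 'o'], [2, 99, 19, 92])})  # {'j': 2, 'p': 99, 'k': 19, 'o': 92}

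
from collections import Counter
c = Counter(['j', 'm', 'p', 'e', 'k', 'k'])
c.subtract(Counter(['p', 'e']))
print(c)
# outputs Counter({'k': 2, 'j': 1, 'm': 1, 'p': 0, 'e': 0})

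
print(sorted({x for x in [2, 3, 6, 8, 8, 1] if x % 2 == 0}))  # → [2, 6, 8]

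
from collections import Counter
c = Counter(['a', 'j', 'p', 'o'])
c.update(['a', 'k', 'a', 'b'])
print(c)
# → Counter({'a': 3, 'j': 1, 'p': 1, 'o': 1, 'k': 1, 'b': 1})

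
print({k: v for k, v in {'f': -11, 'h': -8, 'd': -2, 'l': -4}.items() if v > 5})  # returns {}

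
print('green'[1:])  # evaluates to reen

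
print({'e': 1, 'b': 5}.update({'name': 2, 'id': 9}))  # None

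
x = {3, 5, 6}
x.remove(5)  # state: {3, 6}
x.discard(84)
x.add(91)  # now {3, 6, 91}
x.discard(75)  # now {3, 6, 91}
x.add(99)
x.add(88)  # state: {3, 6, 88, 91, 99}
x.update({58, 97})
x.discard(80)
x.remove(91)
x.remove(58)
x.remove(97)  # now {3, 6, 88, 99}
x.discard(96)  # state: {3, 6, 88, 99}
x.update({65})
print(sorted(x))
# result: [3, 6, 65, 88, 99]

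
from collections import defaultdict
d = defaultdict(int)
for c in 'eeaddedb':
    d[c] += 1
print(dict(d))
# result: {'e': 3, 'a': 1, 'd': 3, 'b': 1}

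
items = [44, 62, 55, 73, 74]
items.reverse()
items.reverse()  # [44, 62, 55, 73, 74]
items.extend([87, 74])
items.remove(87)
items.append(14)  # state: [44, 62, 55, 73, 74, 74, 14]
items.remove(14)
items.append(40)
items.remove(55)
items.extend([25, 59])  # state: [44, 62, 73, 74, 74, 40, 25, 59]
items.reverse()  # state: [59, 25, 40, 74, 74, 73, 62, 44]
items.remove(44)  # [59, 25, 40, 74, 74, 73, 62]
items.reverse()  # [62, 73, 74, 74, 40, 25, 59]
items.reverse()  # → [59, 25, 40, 74, 74, 73, 62]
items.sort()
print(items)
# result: [25, 40, 59, 62, 73, 74, 74]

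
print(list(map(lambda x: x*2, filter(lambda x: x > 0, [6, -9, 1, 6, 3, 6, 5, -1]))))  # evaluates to [12, 2, 12, 6, 12, 10]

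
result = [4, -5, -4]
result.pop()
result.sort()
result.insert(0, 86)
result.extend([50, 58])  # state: [86, -5, 4, 50, 58]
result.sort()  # [-5, 4, 50, 58, 86]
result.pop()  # 86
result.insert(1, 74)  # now [-5, 74, 4, 50, 58]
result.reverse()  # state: [58, 50, 4, 74, -5]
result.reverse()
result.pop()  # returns 58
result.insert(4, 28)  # [-5, 74, 4, 50, 28]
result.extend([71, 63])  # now [-5, 74, 4, 50, 28, 71, 63]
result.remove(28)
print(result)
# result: [-5, 74, 4, 50, 71, 63]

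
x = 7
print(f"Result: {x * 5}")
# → Result: 35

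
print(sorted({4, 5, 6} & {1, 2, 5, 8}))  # [5]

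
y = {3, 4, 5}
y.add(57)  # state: {3, 4, 5, 57}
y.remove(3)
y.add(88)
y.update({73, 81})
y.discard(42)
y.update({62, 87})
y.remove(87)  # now {4, 5, 57, 62, 73, 81, 88}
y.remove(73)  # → {4, 5, 57, 62, 81, 88}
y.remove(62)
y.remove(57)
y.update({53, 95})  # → {4, 5, 53, 81, 88, 95}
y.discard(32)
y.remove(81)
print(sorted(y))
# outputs [4, 5, 53, 88, 95]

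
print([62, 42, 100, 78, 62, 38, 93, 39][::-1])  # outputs [39, 93, 38, 62, 78, 100, 42, 62]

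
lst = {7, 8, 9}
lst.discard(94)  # {7, 8, 9}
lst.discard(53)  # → {7, 8, 9}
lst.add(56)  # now {7, 8, 9, 56}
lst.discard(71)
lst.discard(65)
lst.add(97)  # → {7, 8, 9, 56, 97}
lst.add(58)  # {7, 8, 9, 56, 58, 97}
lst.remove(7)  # {8, 9, 56, 58, 97}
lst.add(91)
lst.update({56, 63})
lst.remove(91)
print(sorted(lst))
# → [8, 9, 56, 58, 63, 97]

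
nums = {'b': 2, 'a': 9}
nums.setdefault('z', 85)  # 85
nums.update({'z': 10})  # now {'b': 2, 'a': 9, 'z': 10}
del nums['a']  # {'b': 2, 'z': 10}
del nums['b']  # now {'z': 10}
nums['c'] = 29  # {'z': 10, 'c': 29}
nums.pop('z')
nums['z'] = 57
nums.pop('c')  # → 29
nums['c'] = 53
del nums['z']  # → {'c': 53}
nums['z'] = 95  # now {'c': 53, 'z': 95}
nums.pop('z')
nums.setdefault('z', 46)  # 46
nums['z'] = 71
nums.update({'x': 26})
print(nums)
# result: {'c': 53, 'z': 71, 'x': 26}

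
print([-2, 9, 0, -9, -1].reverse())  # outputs None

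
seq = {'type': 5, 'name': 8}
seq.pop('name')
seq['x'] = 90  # {'type': 5, 'x': 90}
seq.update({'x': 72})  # {'type': 5, 'x': 72}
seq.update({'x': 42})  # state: {'type': 5, 'x': 42}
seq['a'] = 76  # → {'type': 5, 'x': 42, 'a': 76}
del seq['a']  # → {'type': 5, 'x': 42}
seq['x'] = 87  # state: {'type': 5, 'x': 87}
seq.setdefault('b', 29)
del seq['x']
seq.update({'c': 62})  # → {'type': 5, 'b': 29, 'c': 62}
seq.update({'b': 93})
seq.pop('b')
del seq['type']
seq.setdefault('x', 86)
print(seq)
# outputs {'c': 62, 'x': 86}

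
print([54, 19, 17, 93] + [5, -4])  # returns [54, 19, 17, 93, 5, -4]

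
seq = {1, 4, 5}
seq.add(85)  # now {1, 4, 5, 85}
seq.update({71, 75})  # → {1, 4, 5, 71, 75, 85}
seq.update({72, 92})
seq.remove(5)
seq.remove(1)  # {4, 71, 72, 75, 85, 92}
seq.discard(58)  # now {4, 71, 72, 75, 85, 92}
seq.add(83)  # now {4, 71, 72, 75, 83, 85, 92}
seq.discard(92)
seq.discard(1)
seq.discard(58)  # {4, 71, 72, 75, 83, 85}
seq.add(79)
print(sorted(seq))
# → [4, 71, 72, 75, 79, 83, 85]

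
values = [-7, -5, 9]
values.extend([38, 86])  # [-7, -5, 9, 38, 86]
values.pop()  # 86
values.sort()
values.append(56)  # [-7, -5, 9, 38, 56]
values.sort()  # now [-7, -5, 9, 38, 56]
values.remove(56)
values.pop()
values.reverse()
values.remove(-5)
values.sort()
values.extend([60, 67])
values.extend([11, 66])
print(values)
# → [-7, 9, 60, 67, 11, 66]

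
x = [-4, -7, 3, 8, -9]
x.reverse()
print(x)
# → [-9, 8, 3, -7, -4]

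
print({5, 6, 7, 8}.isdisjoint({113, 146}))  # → True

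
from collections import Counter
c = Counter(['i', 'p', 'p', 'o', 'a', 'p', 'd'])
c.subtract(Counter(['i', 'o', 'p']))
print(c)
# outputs Counter({'p': 2, 'a': 1, 'd': 1, 'i': 0, 'o': 0})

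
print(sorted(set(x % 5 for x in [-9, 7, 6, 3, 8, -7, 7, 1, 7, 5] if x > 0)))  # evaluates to [0, 1, 2, 3]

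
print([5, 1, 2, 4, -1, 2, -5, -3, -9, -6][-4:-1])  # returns [-5, -3, -9]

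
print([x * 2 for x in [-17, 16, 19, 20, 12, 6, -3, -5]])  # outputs [-34, 32, 38, 40, 24, 12, -6, -10]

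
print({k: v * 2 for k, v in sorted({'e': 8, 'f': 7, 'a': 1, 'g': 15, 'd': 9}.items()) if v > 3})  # {'d': 18, 'e': 16, 'f': 14, 'g': 30}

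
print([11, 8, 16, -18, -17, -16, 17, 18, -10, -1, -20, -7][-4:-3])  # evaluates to [-10]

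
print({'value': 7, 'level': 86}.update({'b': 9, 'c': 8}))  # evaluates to None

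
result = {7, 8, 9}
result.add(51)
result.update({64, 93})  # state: {7, 8, 9, 51, 64, 93}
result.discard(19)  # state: {7, 8, 9, 51, 64, 93}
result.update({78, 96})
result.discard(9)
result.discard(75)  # {7, 8, 51, 64, 78, 93, 96}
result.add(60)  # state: {7, 8, 51, 60, 64, 78, 93, 96}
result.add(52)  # {7, 8, 51, 52, 60, 64, 78, 93, 96}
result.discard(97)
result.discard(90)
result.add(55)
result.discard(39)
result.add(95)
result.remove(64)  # {7, 8, 51, 52, 55, 60, 78, 93, 95, 96}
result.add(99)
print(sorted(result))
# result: [7, 8, 51, 52, 55, 60, 78, 93, 95, 96, 99]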